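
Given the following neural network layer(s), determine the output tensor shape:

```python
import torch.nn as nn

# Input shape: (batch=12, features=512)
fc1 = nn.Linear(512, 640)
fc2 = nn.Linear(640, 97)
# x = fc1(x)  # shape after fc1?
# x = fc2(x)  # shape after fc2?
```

Input: (12, 512) -> after fc1: (12, 640) -> Output: (12, 97)

Answer: (12, 97)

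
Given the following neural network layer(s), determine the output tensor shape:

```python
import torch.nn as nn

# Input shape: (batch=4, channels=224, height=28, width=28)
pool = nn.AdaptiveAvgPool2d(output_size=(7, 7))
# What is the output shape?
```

Input: (4, 224, 28, 28) -> Output: (4, 224, 7, 7)

Answer: (4, 224, 7, 7)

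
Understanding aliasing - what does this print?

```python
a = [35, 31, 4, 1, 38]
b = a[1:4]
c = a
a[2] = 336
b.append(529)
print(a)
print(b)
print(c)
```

Key concept: slice vs alias.
Step by step:
`a = [35, 31, 4, 1, 38]` → a = [35, 31, 4, 1, 38]
`b = a[1:4]` → b = [31, 4, 1]
`c = a` → c = [35, 31, 4, 1, 38] (same object as a)
`a[2] = 336` → a = [35, 31, 336, 1, 38] (same object as c); c = [35, 31, 336, 1, 38] (same object as a)
`b.append(529)` → b = [31, 4, 1, 529]
`print(a)` → prints [35, 31, 336, 1, 38]
`print(b)` → prints [31, 4, 1, 529]
`print(c)` → prints [35, 31, 336, 1, 38]

Answer:
[35, 31, 336, 1, 38]
[31, 4, 1, 529]
[35, 31, 336, 1, 38]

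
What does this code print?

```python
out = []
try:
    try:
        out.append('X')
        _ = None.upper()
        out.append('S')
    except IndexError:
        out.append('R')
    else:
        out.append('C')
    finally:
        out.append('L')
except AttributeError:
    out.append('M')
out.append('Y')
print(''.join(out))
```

Execution trace: 'X' (try body) → 'L' (finally) → 'M' (outer except AttributeError) → 'Y' (after the try/except). Output: XLMY

Answer: XLMY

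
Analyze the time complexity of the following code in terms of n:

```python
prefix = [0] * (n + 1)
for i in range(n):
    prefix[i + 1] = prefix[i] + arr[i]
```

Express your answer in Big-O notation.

This is Prefix sum computation. Time complexity: O(n).

Answer: O(n)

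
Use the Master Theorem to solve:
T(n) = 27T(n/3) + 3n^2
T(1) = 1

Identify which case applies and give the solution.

a=27, b=3, f(n)=3n^2. log_3(27) = 3. Since c=2 < 3, Case 1 applies: T(n) = Θ(n^log_b(a)) = O(n^3).

Answer: O(n^3) - Case 1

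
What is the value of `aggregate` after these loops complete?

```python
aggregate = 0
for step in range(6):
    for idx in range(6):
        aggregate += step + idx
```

Sum of all step+idx for step,idx in 6x6
`aggregate` takes the values: 0 → 1 → 3 → 6 → 10 → 15 → 16 → 18 → 21 → 25 → 30 → 36 → 38 → 41 → 45 → 50 → 56 → 63 → 66 → 70 → 75 → 81 → 88 → 96 → 100 → 105 → 111 → 118 → 126 → 135 → 140 → 146 → 153 → 161 → 170 → 180

Answer: 180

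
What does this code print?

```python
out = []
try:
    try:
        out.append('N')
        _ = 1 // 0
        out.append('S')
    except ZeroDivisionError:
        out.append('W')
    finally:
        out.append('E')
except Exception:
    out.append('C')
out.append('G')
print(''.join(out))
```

Execution trace: 'N' (inner try body) → 'W' (inner except ZeroDivisionError) → 'E' (inner finally) → 'G' (after the try/except). Output: NWEG

Answer: NWEG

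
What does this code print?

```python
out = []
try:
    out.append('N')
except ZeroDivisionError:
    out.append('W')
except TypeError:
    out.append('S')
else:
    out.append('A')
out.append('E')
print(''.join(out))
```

Execution trace: 'N' (try body, no exception) → 'A' (else) → 'E' (after the try/except). Output: NAE

Answer: NAE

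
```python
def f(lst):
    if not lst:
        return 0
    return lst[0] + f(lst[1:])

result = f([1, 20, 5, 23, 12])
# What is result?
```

1 + 20 + 5 + 23 + 12 + 0 = 61

Answer: 61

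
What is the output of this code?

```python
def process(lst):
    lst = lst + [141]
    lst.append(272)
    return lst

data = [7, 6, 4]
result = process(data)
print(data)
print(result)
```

Key concept: rebinding parameter vs mutation.
Step by step:
`data = [7, 6, 4]` → data = [7, 6, 4]
`result = process(data)` → result = [7, 6, 4, 141, 272]
`print(data)` → prints [7, 6, 4]
`print(result)` → prints [7, 6, 4, 141, 272]

Answer:
[7, 6, 4]
[7, 6, 4, 141, 272]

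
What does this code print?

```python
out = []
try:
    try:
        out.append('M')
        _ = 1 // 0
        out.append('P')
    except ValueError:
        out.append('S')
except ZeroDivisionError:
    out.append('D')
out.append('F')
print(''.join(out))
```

Execution trace: 'M' (inner try body) → 'D' (outer except ZeroDivisionError) → 'F' (after the try/except). Output: MDF

Answer: MDF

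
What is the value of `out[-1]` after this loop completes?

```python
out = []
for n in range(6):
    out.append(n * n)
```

Last element of squares 0 to 5
`out` takes the values: [] → [0] → [0, 1] → [0, 1, 4] → [0, 1, 4, 9] → [0, 1, 4, 9, 16] → [0, 1, 4, 9, 16, 25]
So `out[-1]` = 25

Answer: 25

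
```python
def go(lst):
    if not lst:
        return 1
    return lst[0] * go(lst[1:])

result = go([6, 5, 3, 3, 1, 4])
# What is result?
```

Product over [6, 5, 3, 3, 1, 4] = 6 * 5 * 3 * 3 * 1 * 4 = 1080

Answer: 1080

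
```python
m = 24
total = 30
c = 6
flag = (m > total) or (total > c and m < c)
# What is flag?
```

Trace:
`m = 24` → m = 24
`total = 30` → total = 30
`c = 6` → c = 6
`flag = (m > total) or (total > c and m < c)` → flag = False
So flag = False

Answer: False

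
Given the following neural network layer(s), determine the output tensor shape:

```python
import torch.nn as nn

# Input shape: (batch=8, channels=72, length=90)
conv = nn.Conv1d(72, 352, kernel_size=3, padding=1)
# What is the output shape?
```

Input: (8, 72, 90) -> Output: (8, 352, 90)

Answer: (8, 352, 90)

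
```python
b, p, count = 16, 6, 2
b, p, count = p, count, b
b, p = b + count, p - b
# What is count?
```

Trace:
`b, p, count = 16, 6, 2` → b = 16; p = 6; count = 2
`b, p, count = p, count, b` → b = 6; p = 2; count = 16
`b, p = b + count, p - b` → b = 22; p = -4
So count = 16

Answer: 16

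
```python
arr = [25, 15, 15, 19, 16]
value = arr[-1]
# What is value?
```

Trace:
`arr = [25, 15, 15, 19, 16]` → arr = [25, 15, 15, 19, 16]
`value = arr[-1]` → value = 16
So value = 16

Answer: 16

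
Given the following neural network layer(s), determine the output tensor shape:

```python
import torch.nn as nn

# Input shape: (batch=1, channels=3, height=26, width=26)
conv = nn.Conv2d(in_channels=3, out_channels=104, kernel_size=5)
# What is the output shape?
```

Input: (1, 3, 26, 26) -> Output: (1, 104, 22, 22)

Answer: (1, 104, 22, 22)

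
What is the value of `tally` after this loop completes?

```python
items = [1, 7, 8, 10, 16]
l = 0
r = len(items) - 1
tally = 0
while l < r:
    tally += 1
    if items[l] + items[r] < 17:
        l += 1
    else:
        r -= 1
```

Steps to find pair summing to 17
`tally` takes the values: 0 → 1 → 2 → 3 → 4

Answer: 4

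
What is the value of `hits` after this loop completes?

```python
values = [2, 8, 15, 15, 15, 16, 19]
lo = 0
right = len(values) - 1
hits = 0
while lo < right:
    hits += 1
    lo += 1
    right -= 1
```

Iterations until pointers meet (list length 7)
`hits` takes the values: 0 → 1 → 2 → 3

Answer: 3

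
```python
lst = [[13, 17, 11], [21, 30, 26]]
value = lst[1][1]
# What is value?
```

Trace:
`lst = [[13, 17, 11], [21, 30, 26]]` → lst = [[13, 17, 11], [21, 30, 26]]
`value = lst[1][1]` → value = 30
So value = 30

Answer: 30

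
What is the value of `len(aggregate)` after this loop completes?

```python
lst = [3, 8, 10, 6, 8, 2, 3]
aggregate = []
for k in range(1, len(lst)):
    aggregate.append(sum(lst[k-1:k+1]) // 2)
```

Number of 2-element averages
`aggregate` takes the values: [] → [5] → [5, 9] → [5, 9, 8] → [5, 9, 8, 7] → [5, 9, 8, 7, 5] → [5, 9, 8, 7, 5, 2]
So `len(aggregate)` = 6

Answer: 6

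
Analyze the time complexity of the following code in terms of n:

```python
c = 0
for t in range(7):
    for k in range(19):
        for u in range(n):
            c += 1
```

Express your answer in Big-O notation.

Each loop level contributes: 1 × 1 × n. Multiplying the contributions gives O(n).

Answer: O(n)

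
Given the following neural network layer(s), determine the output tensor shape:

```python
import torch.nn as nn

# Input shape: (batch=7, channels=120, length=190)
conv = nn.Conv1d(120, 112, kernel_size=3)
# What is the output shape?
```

Input: (7, 120, 190) -> Output: (7, 112, 188)

Answer: (7, 112, 188)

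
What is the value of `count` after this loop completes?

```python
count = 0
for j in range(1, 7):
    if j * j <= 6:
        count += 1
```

Count numbers where j² ≤ 6
`count` takes the values: 0 → 1 → 2

Answer: 2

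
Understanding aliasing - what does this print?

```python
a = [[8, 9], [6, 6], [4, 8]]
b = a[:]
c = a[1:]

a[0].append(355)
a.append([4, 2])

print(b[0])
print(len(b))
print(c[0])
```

Key concept: slice with nested mutation.
Step by step:
`a = [[8, 9], [6, 6], [4, 8]]` → a = [[8, 9], [6, 6], [4, 8]]
`b = a[:]` → b = [[8, 9], [6, 6], [4, 8]]
`c = a[1:]` → c = [[6, 6], [4, 8]]
`a[0].append(355)` → a = [[8, 9, 355], [6, 6], [4, 8]]; b = [[8, 9, 355], [6, 6], [4, 8]]
`a.append([4, 2])` → a = [[8, 9, 355], [6, 6], [4, 8], [4, 2]]
`print(b[0])` → prints [8, 9, 355]
`print(len(b))` → prints 3
`print(c[0])` → prints [6, 6]

Answer:
[8, 9, 355]
3
[6, 6]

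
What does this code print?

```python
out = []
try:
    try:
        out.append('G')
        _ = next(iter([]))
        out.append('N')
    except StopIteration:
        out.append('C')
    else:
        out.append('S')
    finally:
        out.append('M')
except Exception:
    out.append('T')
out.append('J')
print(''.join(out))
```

Execution trace: 'G' (inner try body) → 'C' (inner except StopIteration) → 'M' (inner finally) → 'J' (after the try/except). Output: GCMJ

Answer: GCMJ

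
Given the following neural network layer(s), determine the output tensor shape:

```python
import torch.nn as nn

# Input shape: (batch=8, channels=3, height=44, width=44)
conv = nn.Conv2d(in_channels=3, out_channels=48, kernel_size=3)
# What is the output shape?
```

Input: (8, 3, 44, 44) -> Output: (8, 48, 42, 42)

Answer: (8, 48, 42, 42)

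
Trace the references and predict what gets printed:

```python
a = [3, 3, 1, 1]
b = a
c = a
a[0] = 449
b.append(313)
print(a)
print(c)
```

Key concept: multiple aliases.
Step by step:
`a = [3, 3, 1, 1]` → a = [3, 3, 1, 1]
`b = a` → b = [3, 3, 1, 1] (same object as a)
`c = a` → c = [3, 3, 1, 1] (same object as a, b)
`a[0] = 449` → a = [449, 3, 1, 1] (same object as b, c); b = [449, 3, 1, 1] (same object as a, c); c = [449, 3, 1, 1] (same object as a, b)
`b.append(313)` → a = [449, 3, 1, 1, 313] (same object as b, c); b = [449, 3, 1, 1, 313] (same object as a, c); c = [449, 3, 1, 1, 313] (same object as a, b)
`print(a)` → prints [449, 3, 1, 1, 313]
`print(c)` → prints [449, 3, 1, 1, 313]

Answer:
[449, 3, 1, 1, 313]
[449, 3, 1, 1, 313]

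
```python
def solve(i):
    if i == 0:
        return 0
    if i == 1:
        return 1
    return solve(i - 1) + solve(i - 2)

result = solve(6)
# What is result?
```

Build up from base cases: solve(0)=0, solve(1)=1, solve(2)=1, solve(3)=2, solve(4)=3, solve(5)=5, solve(6)=8

Answer: 8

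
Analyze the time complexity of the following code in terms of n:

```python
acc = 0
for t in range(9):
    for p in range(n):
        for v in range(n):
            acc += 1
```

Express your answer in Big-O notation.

Each loop level contributes: 1 × n × n. Multiplying the contributions gives O(n^2).

Answer: O(n^2)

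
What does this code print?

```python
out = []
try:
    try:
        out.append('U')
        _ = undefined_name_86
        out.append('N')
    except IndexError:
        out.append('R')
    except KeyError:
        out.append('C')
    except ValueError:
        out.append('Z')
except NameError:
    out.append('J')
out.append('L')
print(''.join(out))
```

Execution trace: 'U' (try body) → 'J' (outer except NameError) → 'L' (after the try/except). Output: UJL

Answer: UJL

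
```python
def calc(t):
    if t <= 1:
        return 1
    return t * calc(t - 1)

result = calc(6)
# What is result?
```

calc(6) = 6 * 5 * 4 * 3 * 2 * 1 = 720

Answer: 720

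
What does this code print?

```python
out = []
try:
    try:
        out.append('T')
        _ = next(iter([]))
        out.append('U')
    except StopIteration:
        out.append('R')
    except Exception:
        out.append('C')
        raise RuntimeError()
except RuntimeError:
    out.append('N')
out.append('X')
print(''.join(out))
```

Execution trace: 'T' (inner try body) → 'R' (inner except StopIteration) → 'X' (after the try/except). Output: TRX

Answer: TRX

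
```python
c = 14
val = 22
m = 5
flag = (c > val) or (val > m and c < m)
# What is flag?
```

Trace:
`c = 14` → c = 14
`val = 22` → val = 22
`m = 5` → m = 5
`flag = (c > val) or (val > m and c < m)` → flag = False
So flag = False

Answer: False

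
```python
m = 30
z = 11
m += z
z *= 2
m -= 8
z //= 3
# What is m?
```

Trace:
`m = 30` → m = 30
`z = 11` → z = 11
`m += z` → m = 41
`z *= 2` → z = 22
`m -= 8` → m = 33
`z //= 3` → z = 7
So m = 33

Answer: 33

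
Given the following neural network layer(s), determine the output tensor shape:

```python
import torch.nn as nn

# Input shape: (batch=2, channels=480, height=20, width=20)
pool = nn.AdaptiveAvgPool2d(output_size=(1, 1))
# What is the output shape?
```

Input: (2, 480, 20, 20) -> Output: (2, 480, 1, 1)

Answer: (2, 480, 1, 1)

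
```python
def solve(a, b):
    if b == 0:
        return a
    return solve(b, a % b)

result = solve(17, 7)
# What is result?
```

solve(17, 7) -> solve(7, 3) -> solve(3, 1) -> solve(1, 0) -> 1

Answer: 1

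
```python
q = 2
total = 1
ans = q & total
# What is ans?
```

Trace:
`q = 2` → q = 2
`total = 1` → total = 1
`ans = q & total` → ans = 0
So ans = 0

Answer: 0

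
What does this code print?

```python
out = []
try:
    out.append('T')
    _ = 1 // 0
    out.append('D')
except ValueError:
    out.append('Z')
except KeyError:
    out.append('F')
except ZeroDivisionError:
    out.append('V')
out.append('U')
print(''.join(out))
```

Execution trace: 'T' (try body) → 'V' (except ZeroDivisionError) → 'U' (after the try/except). Output: TVU

Answer: TVU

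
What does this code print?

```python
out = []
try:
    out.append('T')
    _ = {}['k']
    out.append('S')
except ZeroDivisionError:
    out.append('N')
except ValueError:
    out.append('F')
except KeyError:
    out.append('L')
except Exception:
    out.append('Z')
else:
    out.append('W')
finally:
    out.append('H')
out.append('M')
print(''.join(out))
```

Execution trace: 'T' (try body) → 'L' (except KeyError) → 'H' (finally) → 'M' (after the try/except). Output: TLHM

Answer: TLHM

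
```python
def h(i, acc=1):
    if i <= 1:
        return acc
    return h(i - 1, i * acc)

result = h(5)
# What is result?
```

Accumulator trace (n, acc): (5, 1) -> (4, 5) -> (3, 20) -> (2, 60) -> (1, 120) -> return 120

Answer: 120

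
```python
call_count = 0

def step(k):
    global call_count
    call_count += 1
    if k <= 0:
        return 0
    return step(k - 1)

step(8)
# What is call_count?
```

Linear recursion stepping by 1: 9 calls from k=8 down to ≤0.

Answer: 9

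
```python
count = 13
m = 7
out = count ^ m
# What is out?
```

Trace:
`count = 13` → count = 13
`m = 7` → m = 7
`out = count ^ m` → out = 10
So out = 10

Answer: 10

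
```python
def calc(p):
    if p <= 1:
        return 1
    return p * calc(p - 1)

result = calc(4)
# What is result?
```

calc(4) = 4 * 3 * 2 * 1 = 24

Answer: 24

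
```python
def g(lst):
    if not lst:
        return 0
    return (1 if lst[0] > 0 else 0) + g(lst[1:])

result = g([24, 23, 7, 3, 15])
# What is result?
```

Count of positive elements in [24, 23, 7, 3, 15] = 5

Answer: 5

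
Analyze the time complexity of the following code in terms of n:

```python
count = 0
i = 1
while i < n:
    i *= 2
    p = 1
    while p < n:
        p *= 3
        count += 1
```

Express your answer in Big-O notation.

Each loop level contributes: log n × log n. Multiplying the contributions gives O(log² n).

Answer: O(log² n)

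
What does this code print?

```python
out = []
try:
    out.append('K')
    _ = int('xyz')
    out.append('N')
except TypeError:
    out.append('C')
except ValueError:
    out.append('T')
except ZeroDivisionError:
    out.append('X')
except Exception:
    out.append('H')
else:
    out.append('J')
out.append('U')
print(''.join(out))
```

Execution trace: 'K' (try body) → 'T' (except ValueError) → 'U' (after the try/except). Output: KTU

Answer: KTU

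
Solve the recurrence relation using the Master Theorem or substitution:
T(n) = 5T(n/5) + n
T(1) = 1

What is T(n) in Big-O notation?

By Master Theorem: a=5, b=5, f(n)=n. Since log_5(5) = 1 and f(n) = Θ(n^1), Case 2 applies. T(n) = O(n log n).

Answer: O(n log n)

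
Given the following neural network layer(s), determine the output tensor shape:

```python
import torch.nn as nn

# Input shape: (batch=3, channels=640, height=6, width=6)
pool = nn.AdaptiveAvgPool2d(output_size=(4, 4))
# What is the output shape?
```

Input: (3, 640, 6, 6) -> Output: (3, 640, 4, 4)

Answer: (3, 640, 4, 4)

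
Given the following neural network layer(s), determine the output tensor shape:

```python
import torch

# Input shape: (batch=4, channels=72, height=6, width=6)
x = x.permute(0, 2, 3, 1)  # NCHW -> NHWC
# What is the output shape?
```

Input: (4, 72, 6, 6) -> Output: (4, 6, 6, 72)

Answer: (4, 6, 6, 72)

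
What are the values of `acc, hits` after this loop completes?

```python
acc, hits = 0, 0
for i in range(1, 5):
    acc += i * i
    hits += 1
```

Sum of squares and count
`acc, hits` takes the values: (0, 0) → (1, 0) → (1, 1) → (5, 1) → (5, 2) → (14, 2) → (14, 3) → (30, 3) → (30, 4)

Answer: 30, 4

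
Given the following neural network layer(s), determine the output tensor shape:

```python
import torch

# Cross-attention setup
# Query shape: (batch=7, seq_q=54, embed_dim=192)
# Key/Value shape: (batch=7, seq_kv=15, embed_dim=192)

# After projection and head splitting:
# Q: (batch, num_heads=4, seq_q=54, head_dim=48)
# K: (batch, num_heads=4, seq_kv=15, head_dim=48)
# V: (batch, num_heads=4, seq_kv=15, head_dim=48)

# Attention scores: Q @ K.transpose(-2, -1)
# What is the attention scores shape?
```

Input: (7, 54, 192) -> Output: (7, 4, 54, 15)

Answer: (7, 4, 54, 15)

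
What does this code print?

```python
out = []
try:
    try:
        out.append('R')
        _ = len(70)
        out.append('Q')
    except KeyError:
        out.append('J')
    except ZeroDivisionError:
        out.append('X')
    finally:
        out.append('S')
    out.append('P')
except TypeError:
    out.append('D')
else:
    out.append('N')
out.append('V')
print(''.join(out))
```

Execution trace: 'R' (inner try body) → 'S' (inner finally) → 'D' (except TypeError) → 'V' (after the try/except). Output: RSDV

Answer: RSDV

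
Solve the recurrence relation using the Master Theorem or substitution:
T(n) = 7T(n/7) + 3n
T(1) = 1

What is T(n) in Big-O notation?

By Master Theorem: a=7, b=7, f(n)=3n. Since log_7(7) = 1 and f(n) = Θ(n^1), Case 2 applies. T(n) = O(n log n).

Answer: O(n log n)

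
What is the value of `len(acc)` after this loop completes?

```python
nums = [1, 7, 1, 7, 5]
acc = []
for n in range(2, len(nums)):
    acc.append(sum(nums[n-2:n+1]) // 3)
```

Number of 3-element averages
`acc` takes the values: [] → [3] → [3, 5] → [3, 5, 4]
So `len(acc)` = 3

Answer: 3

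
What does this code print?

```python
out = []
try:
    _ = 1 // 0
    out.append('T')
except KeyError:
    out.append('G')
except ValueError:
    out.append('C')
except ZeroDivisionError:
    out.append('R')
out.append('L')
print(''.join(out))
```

Execution trace: 'R' (except ZeroDivisionError) → 'L' (after the try/except). Output: RL

Answer: RL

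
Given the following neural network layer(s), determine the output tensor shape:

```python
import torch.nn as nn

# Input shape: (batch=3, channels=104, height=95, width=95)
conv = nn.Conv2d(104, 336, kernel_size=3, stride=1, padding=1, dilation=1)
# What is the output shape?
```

Input: (3, 104, 95, 95) -> Output: (3, 336, 95, 95)

Answer: (3, 336, 95, 95)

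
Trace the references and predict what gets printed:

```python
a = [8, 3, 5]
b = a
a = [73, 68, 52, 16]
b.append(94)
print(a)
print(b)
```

Key concept: rebinding vs mutation: a is rebound to a new list, b still points at the original.
Step by step:
`a = [8, 3, 5]` → a = [8, 3, 5]
`b = a` → b = [8, 3, 5] (same object as a)
`a = [73, 68, 52, 16]` → a = [73, 68, 52, 16]
`b.append(94)` → b = [8, 3, 5, 94]
`print(a)` → prints [73, 68, 52, 16]
`print(b)` → prints [8, 3, 5, 94]

Answer:
[73, 68, 52, 16]
[8, 3, 5, 94]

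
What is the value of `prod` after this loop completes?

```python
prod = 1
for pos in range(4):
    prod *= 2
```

2^4 = 16
`prod` takes the values: 1 → 2 → 4 → 8 → 16

Answer: 16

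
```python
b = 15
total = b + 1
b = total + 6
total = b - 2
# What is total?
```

Trace:
`b = 15` → b = 15
`total = b + 1` → total = 16
`b = total + 6` → b = 22
`total = b - 2` → total = 20
So total = 20

Answer: 20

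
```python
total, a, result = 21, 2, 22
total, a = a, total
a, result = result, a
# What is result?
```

Trace:
`total, a, result = 21, 2, 22` → total = 21; a = 2; result = 22
`total, a = a, total` → total = 2; a = 21
`a, result = result, a` → a = 22; result = 21
So result = 21

Answer: 21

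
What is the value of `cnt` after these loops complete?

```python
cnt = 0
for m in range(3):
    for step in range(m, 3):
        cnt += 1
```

Upper triangle: 3 + 2 + ... + 1
`cnt` takes the values: 0 → 1 → 2 → 3 → 4 → 5 → 6

Answer: 6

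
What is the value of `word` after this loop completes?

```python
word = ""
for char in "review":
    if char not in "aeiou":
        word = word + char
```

Remove vowels from 'review'
`word` takes the values: "" → "r" → "rv" → "rvw"

Answer: "rvw"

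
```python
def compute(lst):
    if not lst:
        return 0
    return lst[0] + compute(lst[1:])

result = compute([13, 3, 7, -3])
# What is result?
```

13 + 3 + 7 + (-3) + 0 = 20

Answer: 20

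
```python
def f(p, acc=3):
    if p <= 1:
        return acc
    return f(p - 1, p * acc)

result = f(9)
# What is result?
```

Accumulator trace (n, acc): (9, 3) -> (8, 27) -> (7, 216) -> (6, 1512) -> (5, 9072) -> (4, 45360) -> (3, 181440) -> (2, 544320) -> (1, 1088640) -> return 1088640

Answer: 1088640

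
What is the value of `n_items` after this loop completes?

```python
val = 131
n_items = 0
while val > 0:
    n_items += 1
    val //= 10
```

Count digits by repeated division by 10
`n_items` takes the values: 0 → 1 → 2 → 3

Answer: 3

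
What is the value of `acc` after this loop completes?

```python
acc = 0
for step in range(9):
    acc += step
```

Sum of 0 to 8 = 36
`acc` takes the values: 0 → 1 → 3 → 6 → 10 → 15 → 21 → 28 → 36

Answer: 36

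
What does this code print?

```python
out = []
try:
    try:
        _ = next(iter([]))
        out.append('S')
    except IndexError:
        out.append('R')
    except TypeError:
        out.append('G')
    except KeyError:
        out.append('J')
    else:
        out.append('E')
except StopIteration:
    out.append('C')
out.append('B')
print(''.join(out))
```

Execution trace: 'C' (outer except StopIteration) → 'B' (after the try/except). Output: CB

Answer: CB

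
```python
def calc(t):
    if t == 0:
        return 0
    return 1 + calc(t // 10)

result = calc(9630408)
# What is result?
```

Count of digits of 9630408: 7

Answer: 7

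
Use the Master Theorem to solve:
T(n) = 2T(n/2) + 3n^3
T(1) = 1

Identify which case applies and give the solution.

a=2, b=2, f(n)=3n^3. log_2(2) = 1. Since c=3 > 1 and the regularity condition holds (2(n/2)^3 = (2/2^3)n^3 with 2/2^3 < 1), Case 3 applies: T(n) = Θ(f(n)) = O(n^3).

Answer: O(n^3) - Case 3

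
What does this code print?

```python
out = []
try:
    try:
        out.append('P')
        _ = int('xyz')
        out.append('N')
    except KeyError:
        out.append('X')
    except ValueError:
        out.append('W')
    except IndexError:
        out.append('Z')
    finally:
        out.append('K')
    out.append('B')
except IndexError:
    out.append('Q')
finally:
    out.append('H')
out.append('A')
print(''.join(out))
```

Execution trace: 'P' (inner try body) → 'W' (inner except ValueError) → 'K' (inner finally) → 'B' (try body, no exception) → 'H' (finally) → 'A' (after the try/except). Output: PWKBHA

Answer: PWKBHA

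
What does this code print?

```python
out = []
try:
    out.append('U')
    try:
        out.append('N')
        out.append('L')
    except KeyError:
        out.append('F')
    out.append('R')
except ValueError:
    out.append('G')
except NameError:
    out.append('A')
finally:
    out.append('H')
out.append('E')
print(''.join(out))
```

Execution trace: 'U' (try body) → 'N' (inner try body) → 'L' (inner try body, no exception) → 'R' (try body, no exception) → 'H' (finally) → 'E' (after the try/except). Output: UNLRHE

Answer: UNLRHE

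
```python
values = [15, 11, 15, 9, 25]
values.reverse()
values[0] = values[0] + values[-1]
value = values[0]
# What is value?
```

Trace:
`values = [15, 11, 15, 9, 25]` → values = [15, 11, 15, 9, 25]
`values.reverse()` → values = [25, 9, 15, 11, 15]
`values[0] = values[0] + values[-1]` → values = [40, 9, 15, 11, 15]
`value = values[0]` → value = 40
So value = 40

Answer: 40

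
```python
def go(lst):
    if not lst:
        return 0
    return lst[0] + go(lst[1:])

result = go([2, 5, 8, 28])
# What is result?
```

2 + 5 + 8 + 28 + 0 = 43

Answer: 43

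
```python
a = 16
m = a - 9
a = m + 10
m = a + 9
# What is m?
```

Trace:
`a = 16` → a = 16
`m = a - 9` → m = 7
`a = m + 10` → a = 17
`m = a + 9` → m = 26
So m = 26

Answer: 26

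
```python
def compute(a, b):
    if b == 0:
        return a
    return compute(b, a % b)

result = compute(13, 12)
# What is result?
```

compute(13, 12) -> compute(12, 1) -> compute(1, 0) -> 1

Answer: 1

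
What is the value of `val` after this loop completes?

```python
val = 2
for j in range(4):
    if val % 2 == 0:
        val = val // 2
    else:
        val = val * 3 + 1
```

Collatz-style transformation from 2
`val` takes the values: 2 → 1 → 4 → 2 → 1

Answer: 1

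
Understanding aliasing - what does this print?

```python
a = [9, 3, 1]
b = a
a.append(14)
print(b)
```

Key concept: basic list aliasing.
Step by step:
`a = [9, 3, 1]` → a = [9, 3, 1]
`b = a` → b = [9, 3, 1] (same object as a)
`a.append(14)` → a = [9, 3, 1, 14] (same object as b); b = [9, 3, 1, 14] (same object as a)
`print(b)` → prints [9, 3, 1, 14]

Answer: [9, 3, 1, 14]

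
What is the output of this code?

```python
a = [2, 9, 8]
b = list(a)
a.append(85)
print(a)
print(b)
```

Key concept: list() constructor creates copy.
Step by step:
`a = [2, 9, 8]` → a = [2, 9, 8]
`b = list(a)` → b = [2, 9, 8]
`a.append(85)` → a = [2, 9, 8, 85]
`print(a)` → prints [2, 9, 8, 85]
`print(b)` → prints [2, 9, 8]

Answer:
[2, 9, 8, 85]
[2, 9, 8]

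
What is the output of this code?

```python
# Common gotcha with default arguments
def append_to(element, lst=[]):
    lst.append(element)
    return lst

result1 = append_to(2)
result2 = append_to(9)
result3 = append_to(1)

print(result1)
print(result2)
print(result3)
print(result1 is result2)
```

Key concept: mutable default argument gotcha.
Step by step:
`result1 = append_to(2)` → result1 = [2]
`result2 = append_to(9)` → result1 = [2, 9] (same object as result2); result2 = [2, 9] (same object as result1)
`result3 = append_to(1)` → result1 = [2, 9, 1] (same object as result2, result3); result2 = [2, 9, 1] (same object as result1, result3); result3 = [2, 9, 1] (same object as result1, result2)
`print(result1)` → prints [2, 9, 1]
`print(result2)` → prints [2, 9, 1]
`print(result3)` → prints [2, 9, 1]
`print(result1 is result2)` → prints True

Answer:
[2, 9, 1]
[2, 9, 1]
[2, 9, 1]
True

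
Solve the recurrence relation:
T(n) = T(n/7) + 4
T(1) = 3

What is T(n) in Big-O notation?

Each step divides n by 7 and adds 4. After log_7(n) steps we reach T(1)=3. So T(n) = 4·log_7(n) + 3 = O(log n).

Answer: O(log n)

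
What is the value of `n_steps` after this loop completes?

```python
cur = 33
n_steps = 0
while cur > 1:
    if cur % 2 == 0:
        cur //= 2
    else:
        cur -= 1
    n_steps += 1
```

Steps to reduce 33 to 1
`n_steps` takes the values: 0 → 1 → 2 → 3 → 4 → 5 → 6

Answer: 6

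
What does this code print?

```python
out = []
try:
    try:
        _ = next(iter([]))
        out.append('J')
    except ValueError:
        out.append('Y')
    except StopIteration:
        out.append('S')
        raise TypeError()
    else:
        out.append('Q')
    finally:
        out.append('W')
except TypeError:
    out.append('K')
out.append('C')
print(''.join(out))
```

Execution trace: 'S' (inner except StopIteration) → 'W' (inner finally) → 'K' (outer except TypeError) → 'C' (after the try/except). Output: SWKC

Answer: SWKC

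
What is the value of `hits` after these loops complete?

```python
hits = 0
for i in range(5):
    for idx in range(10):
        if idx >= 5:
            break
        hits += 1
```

Inner breaks at 5, outer runs 5 times
`hits` takes the values: 0 → 1 → 2 → 3 → 4 → 5 → 6 → 7 → 8 → 9 → 10 → 11 → 12 → 13 → 14 → 15 → 16 → 17 → 18 → 19 → 20 → 21 → 22 → 23 → 24 → 25

Answer: 25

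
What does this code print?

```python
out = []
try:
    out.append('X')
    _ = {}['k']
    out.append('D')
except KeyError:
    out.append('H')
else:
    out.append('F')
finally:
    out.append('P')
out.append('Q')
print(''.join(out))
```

Execution trace: 'X' (try body) → 'H' (except KeyError) → 'P' (finally) → 'Q' (after the try/except). Output: XHPQ

Answer: XHPQ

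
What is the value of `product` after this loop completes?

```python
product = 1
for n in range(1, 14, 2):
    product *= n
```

Product of 1, 3, 5, ... up to 13
`product` takes the values: 1 → 3 → 15 → 105 → 945 → 10395 → 135135

Answer: 135135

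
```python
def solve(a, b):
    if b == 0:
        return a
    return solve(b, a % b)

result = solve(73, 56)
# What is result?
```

solve(73, 56) -> solve(56, 17) -> solve(17, 5) -> solve(5, 2) -> solve(2, 1) -> solve(1, 0) -> 1

Answer: 1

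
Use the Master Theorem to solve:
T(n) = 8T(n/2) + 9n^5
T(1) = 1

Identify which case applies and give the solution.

a=8, b=2, f(n)=9n^5. log_2(8) = 3. Since c=5 > 3 and the regularity condition holds (8(n/2)^5 = (8/2^5)n^5 with 8/2^5 < 1), Case 3 applies: T(n) = Θ(f(n)) = O(n^5).

Answer: O(n^5) - Case 3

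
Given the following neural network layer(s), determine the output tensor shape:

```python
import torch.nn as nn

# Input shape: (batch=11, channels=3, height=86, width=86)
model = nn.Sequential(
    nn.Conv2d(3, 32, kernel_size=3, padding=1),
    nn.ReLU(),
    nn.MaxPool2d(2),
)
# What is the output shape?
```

Input: (11, 3, 86, 86) -> after Conv2d: (11, 32, 86, 86) -> after ReLU: (11, 32, 86, 86) -> Output: (11, 32, 43, 43)

Answer: (11, 32, 43, 43)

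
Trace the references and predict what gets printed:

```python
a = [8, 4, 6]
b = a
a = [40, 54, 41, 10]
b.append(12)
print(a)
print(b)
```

Key concept: rebinding vs mutation: a is rebound to a new list, b still points at the original.
Step by step:
`a = [8, 4, 6]` → a = [8, 4, 6]
`b = a` → b = [8, 4, 6] (same object as a)
`a = [40, 54, 41, 10]` → a = [40, 54, 41, 10]
`b.append(12)` → b = [8, 4, 6, 12]
`print(a)` → prints [40, 54, 41, 10]
`print(b)` → prints [8, 4, 6, 12]

Answer:
[40, 54, 41, 10]
[8, 4, 6, 12]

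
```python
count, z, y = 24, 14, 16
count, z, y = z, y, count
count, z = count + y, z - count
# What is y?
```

Trace:
`count, z, y = 24, 14, 16` → count = 24; z = 14; y = 16
`count, z, y = z, y, count` → count = 14; z = 16; y = 24
`count, z = count + y, z - count` → count = 38; z = 2
So y = 24

Answer: 24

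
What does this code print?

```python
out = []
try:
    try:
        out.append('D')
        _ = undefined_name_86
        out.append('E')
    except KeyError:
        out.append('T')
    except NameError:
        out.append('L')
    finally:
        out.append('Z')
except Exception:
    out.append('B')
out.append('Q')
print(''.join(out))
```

Execution trace: 'D' (inner try body) → 'L' (inner except NameError) → 'Z' (inner finally) → 'Q' (after the try/except). Output: DLZQ

Answer: DLZQ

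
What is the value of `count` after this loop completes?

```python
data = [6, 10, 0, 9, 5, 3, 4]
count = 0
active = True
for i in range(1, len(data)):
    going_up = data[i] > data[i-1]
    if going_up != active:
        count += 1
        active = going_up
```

Count direction changes in [6, 10, 0, 9, 5, 3, 4]
`count` takes the values: 0 → 1 → 2 → 3 → 4

Answer: 4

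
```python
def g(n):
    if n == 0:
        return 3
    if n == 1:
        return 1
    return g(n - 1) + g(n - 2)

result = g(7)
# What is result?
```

Build up from base cases: g(0)=3, g(1)=1, g(2)=4, g(3)=5, g(4)=9, g(5)=14, g(6)=23, ..., g(7)=37

Answer: 37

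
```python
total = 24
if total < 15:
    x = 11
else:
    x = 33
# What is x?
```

Trace:
`total = 24` → total = 24
`if total < 15: ...` → total < 15 is False, take else branch → x = 33
So x = 33

Answer: 33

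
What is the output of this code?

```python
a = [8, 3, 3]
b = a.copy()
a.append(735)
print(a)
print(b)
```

Key concept: list.copy() creates independent copy.
Step by step:
`a = [8, 3, 3]` → a = [8, 3, 3]
`b = a.copy()` → b = [8, 3, 3]
`a.append(735)` → a = [8, 3, 3, 735]
`print(a)` → prints [8, 3, 3, 735]
`print(b)` → prints [8, 3, 3]

Answer:
[8, 3, 3, 735]
[8, 3, 3]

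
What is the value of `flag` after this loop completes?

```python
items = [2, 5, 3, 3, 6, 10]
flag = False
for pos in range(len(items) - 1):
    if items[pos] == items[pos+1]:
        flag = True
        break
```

Check consecutive duplicates in [2, 5, 3, 3, 6, 10]
`flag` takes the values: False → True

Answer: True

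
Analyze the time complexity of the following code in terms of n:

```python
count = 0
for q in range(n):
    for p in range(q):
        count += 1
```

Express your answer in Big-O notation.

Each loop level contributes: n × n. Multiplying the contributions gives O(n^2).

Answer: O(n^2)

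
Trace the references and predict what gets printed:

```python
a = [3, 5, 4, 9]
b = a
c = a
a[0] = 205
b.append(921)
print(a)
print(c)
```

Key concept: multiple aliases.
Step by step:
`a = [3, 5, 4, 9]` → a = [3, 5, 4, 9]
`b = a` → b = [3, 5, 4, 9] (same object as a)
`c = a` → c = [3, 5, 4, 9] (same object as a, b)
`a[0] = 205` → a = [205, 5, 4, 9] (same object as b, c); b = [205, 5, 4, 9] (same object as a, c); c = [205, 5, 4, 9] (same object as a, b)
`b.append(921)` → a = [205, 5, 4, 9, 921] (same object as b, c); b = [205, 5, 4, 9, 921] (same object as a, c); c = [205, 5, 4, 9, 921] (same object as a, b)
`print(a)` → prints [205, 5, 4, 9, 921]
`print(c)` → prints [205, 5, 4, 9, 921]

Answer:
[205, 5, 4, 9, 921]
[205, 5, 4, 9, 921]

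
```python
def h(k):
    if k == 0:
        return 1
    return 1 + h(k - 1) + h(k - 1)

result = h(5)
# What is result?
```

h(k) = 1 + 2·h(k-1), h(0)=1. Closed form: (1+1)·2^5 - 1 = 63.

Answer: 63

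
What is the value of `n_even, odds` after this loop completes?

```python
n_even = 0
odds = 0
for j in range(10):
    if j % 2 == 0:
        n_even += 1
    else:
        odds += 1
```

Count evens and odds in range(10)
`n_even, odds` takes the values: (0, 0) → (1, 0) → (1, 1) → (2, 1) → (2, 2) → (3, 2) → (3, 3) → (4, 3) → (4, 4) → (5, 4) → (5, 5)

Answer: 5, 5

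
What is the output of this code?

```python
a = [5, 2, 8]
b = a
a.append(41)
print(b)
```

Key concept: basic list aliasing.
Step by step:
`a = [5, 2, 8]` → a = [5, 2, 8]
`b = a` → b = [5, 2, 8] (same object as a)
`a.append(41)` → a = [5, 2, 8, 41] (same object as b); b = [5, 2, 8, 41] (same object as a)
`print(b)` → prints [5, 2, 8, 41]

Answer: [5, 2, 8, 41]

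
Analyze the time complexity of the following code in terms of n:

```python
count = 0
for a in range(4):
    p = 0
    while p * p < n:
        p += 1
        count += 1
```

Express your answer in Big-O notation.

Each loop level contributes: 1 × √n. Multiplying the contributions gives O(√n).

Answer: O(√n)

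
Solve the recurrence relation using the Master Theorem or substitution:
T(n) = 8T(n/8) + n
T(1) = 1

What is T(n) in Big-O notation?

By Master Theorem: a=8, b=8, f(n)=n. Since log_8(8) = 1 and f(n) = Θ(n^1), Case 2 applies. T(n) = O(n log n).

Answer: O(n log n)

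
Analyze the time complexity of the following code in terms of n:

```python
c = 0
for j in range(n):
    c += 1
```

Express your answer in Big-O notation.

Each loop level contributes: n. Multiplying the contributions gives O(n).

Answer: O(n)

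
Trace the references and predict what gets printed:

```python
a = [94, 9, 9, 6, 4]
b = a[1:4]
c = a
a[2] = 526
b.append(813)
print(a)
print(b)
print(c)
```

Key concept: slice vs alias.
Step by step:
`a = [94, 9, 9, 6, 4]` → a = [94, 9, 9, 6, 4]
`b = a[1:4]` → b = [9, 9, 6]
`c = a` → c = [94, 9, 9, 6, 4] (same object as a)
`a[2] = 526` → a = [94, 9, 526, 6, 4] (same object as c); c = [94, 9, 526, 6, 4] (same object as a)
`b.append(813)` → b = [9, 9, 6, 813]
`print(a)` → prints [94, 9, 526, 6, 4]
`print(b)` → prints [9, 9, 6, 813]
`print(c)` → prints [94, 9, 526, 6, 4]

Answer:
[94, 9, 526, 6, 4]
[9, 9, 6, 813]
[94, 9, 526, 6, 4]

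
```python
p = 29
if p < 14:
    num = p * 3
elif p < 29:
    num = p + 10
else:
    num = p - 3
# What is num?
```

Trace:
`p = 29` → p = 29
`if p < 14: ...` → p < 14 is False, p < 29 is False, take else branch → num = 26
So num = 26

Answer: 26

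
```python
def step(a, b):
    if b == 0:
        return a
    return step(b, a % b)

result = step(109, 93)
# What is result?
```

step(109, 93) -> step(93, 16) -> step(16, 13) -> step(13, 3) -> step(3, 1) -> step(1, 0) -> 1

Answer: 1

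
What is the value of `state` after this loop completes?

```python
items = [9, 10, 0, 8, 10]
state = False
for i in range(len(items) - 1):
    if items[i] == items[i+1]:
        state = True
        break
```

Check consecutive duplicates in [9, 10, 0, 8, 10]
`state` takes the values: False

Answer: False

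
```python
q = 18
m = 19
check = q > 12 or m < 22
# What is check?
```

Trace:
`q = 18` → q = 18
`m = 19` → m = 19
`check = q > 12 or m < 22` → check = True
So check = True

Answer: True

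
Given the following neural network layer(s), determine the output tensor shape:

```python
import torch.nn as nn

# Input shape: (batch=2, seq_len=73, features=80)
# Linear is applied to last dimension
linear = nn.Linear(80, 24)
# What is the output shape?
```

Input: (2, 73, 80) -> Output: (2, 73, 24)

Answer: (2, 73, 24)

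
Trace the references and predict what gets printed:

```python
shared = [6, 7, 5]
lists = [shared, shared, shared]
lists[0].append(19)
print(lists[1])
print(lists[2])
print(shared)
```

Key concept: list of same reference.
Step by step:
`shared = [6, 7, 5]` → shared = [6, 7, 5]
`lists = [shared, shared, shared]` → lists = [[6, 7, 5], [6, 7, 5], [6, 7, 5]]
`lists[0].append(19)` → shared = [6, 7, 5, 19]; lists = [[6, 7, 5, 19], [6, 7, 5, 19], [6, 7, 5, 19]]
`print(lists[1])` → prints [6, 7, 5, 19]
`print(lists[2])` → prints [6, 7, 5, 19]
`print(shared)` → prints [6, 7, 5, 19]

Answer:
[6, 7, 5, 19]
[6, 7, 5, 19]
[6, 7, 5, 19]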